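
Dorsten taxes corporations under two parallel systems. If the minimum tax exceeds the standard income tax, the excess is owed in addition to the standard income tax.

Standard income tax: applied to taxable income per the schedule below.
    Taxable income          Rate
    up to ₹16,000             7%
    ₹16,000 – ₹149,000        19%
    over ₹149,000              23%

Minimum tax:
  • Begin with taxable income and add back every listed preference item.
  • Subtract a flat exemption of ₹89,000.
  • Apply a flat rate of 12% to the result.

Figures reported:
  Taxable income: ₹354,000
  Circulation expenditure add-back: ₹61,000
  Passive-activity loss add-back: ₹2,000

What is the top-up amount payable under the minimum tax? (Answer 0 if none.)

₹0

Standard income tax:
  ₹16,000 × 7% = ₹1,120
  ₹133,000 × 19% = ₹25,270
  ₹205,000 × 23% = ₹47,150
  → ₹73,540

Minimum tax:
  Adjusted income: ₹354,000 + ₹61,000 + ₹2,000 = ₹417,000
  Less exemption ₹89,000 → base ₹328,000
  ₹328,000 × 12% = ₹39,360

₹39,360 ≤ ₹73,540, so no add-on is due.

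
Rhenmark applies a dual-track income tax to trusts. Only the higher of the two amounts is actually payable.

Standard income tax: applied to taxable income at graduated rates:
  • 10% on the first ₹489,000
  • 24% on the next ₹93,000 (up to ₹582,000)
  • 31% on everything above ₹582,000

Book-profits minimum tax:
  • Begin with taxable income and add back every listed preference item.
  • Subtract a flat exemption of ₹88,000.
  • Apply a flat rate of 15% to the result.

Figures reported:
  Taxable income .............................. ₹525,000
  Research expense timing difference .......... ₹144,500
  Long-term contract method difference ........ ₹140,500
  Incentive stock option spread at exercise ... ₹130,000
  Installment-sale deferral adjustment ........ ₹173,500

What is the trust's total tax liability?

₹153,825

Standard income tax:
  ₹489,000 × 10% = ₹48,900
  ₹36,000 × 24% = ₹8,640
  → ₹57,540

Book-profits minimum tax:
  Adjusted income: ₹525,000 + ₹144,500 + ₹140,500 + ₹130,000 + ₹173,500 = ₹1,113,500
  Less exemption ₹88,000 → base ₹1,025,500
  ₹1,025,500 × 15% = ₹153,825

₹153,825 > ₹57,540, so the book-profits minimum tax is the binding amount.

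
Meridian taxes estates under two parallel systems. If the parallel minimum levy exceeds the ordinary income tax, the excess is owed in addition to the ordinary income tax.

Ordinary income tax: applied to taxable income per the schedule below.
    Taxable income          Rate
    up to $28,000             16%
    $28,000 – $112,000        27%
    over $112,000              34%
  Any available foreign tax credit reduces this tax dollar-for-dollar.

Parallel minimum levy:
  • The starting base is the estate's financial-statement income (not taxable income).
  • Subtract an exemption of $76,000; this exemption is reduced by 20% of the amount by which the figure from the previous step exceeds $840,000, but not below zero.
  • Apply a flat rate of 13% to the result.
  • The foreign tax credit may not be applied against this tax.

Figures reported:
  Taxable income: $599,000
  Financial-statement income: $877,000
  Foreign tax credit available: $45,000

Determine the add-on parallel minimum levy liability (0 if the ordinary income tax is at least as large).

Ordinary income tax:
  $28,000 × 16% = $4,480
  $84,000 × 27% = $22,680
  $487,000 × 34% = $165,580
  → $192,740
  Less foreign tax credit $45,000 → $147,740

Parallel minimum levy:
  Base (financial-statement income): $877,000
  Exemption: $76,000 − 20% × ($877,000 − $840,000) = $76,000 − $7,400 = $68,600
  Base: $877,000 − $68,600 = $808,400
  $808,400 × 13% = $105,092

$105,092 ≤ $147,740, so no add-on is due.

$0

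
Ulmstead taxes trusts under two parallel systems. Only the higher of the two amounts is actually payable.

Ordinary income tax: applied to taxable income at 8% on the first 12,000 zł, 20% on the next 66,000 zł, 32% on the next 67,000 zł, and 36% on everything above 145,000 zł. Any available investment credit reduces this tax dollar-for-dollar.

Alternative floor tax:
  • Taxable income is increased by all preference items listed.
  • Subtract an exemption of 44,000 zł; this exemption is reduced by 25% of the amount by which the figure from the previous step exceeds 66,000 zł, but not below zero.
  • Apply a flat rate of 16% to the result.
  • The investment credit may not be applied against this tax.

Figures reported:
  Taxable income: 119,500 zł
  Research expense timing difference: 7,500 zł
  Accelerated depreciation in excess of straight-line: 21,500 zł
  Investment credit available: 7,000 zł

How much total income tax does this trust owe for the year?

Ordinary income tax:
  12,000 zł × 8% = 960 zł
  66,000 zł × 20% = 13,200 zł
  41,500 zł × 32% = 13,280 zł
  → 27,440 zł
  Less investment credit 7,000 zł → 20,440 zł

Alternative floor tax:
  Adjusted income: 119,500 zł + 7,500 zł + 21,500 zł = 148,500 zł
  Exemption: 44,000 zł − 25% × (148,500 zł − 66,000 zł) = 44,000 zł − 20,625 zł = 23,375 zł
  Base: 148,500 zł − 23,375 zł = 125,125 zł
  125,125 zł × 16% = 20,020 zł

20,440 zł > 20,020 zł, so the ordinary income tax governs.

20,440 zł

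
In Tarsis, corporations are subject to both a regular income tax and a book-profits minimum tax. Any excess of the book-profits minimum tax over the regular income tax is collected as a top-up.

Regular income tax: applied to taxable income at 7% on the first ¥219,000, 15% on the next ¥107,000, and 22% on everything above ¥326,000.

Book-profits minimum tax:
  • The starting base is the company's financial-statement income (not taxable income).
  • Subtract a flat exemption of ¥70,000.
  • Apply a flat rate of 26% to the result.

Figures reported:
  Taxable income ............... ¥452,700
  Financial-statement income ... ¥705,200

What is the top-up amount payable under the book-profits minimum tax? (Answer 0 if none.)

Regular income tax:
  ¥219,000 × 7% = ¥15,330
  ¥107,000 × 15% = ¥16,050
  ¥126,700 × 22% = ¥27,874
  → ¥59,254

Book-profits minimum tax:
  Base (financial-statement income): ¥705,200
  Less exemption ¥70,000 → base ¥635,200
  ¥635,200 × 26% = ¥165,152

Excess of book-profits minimum tax over regular income tax: ¥165,152 − ¥59,254 = ¥105,898.

¥105,898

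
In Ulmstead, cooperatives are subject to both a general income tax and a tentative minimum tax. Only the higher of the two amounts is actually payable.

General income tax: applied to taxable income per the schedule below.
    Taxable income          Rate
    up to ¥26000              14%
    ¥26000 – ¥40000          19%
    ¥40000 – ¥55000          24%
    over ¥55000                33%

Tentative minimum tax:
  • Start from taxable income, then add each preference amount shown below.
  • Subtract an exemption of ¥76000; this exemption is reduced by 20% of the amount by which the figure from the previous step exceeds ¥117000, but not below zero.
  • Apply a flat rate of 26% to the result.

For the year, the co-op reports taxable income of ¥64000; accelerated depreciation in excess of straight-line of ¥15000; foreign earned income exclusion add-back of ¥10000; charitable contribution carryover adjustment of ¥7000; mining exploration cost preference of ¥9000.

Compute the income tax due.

Tentative minimum tax:
  Adjusted income: ¥64000 + ¥15000 + ¥10000 + ¥7000 + ¥9000 = ¥105000
  Exemption: ¥105000 ≤ ¥117000, so full ¥76000 applies
  Base: ¥105000 − ¥76000 = ¥29000
  ¥29000 × 26% = ¥7540

General income tax:
  ¥26000 × 14% = ¥3640
  ¥14000 × 19% = ¥2660
  ¥15000 × 24% = ¥3600
  ¥9000 × 33% = ¥2970
  → ¥12870

¥12870 > ¥7540, so the general income tax governs.

¥12870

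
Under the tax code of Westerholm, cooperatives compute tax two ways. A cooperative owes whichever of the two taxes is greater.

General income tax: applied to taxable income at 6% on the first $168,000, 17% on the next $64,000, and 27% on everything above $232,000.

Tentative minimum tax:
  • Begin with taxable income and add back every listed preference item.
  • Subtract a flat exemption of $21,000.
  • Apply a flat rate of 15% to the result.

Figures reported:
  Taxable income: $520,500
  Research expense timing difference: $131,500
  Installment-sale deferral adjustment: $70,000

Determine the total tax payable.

General income tax:
  $168,000 × 6% = $10,080
  $64,000 × 17% = $10,880
  $288,500 × 27% = $77,895
  → $98,855

Tentative minimum tax:
  Adjusted income: $520,500 + $131,500 + $70,000 = $722,000
  Less exemption $21,000 → base $701,000
  $701,000 × 15% = $105,150

$105,150 > $98,855, so the tentative minimum tax is the binding amount.

$105,150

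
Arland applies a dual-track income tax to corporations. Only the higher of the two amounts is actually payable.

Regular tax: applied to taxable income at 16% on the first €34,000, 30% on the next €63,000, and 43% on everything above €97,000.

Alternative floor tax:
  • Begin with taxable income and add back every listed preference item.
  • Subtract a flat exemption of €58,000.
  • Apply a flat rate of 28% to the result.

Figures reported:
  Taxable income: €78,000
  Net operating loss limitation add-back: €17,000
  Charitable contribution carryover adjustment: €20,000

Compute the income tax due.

€18,640

Regular tax:
  €34,000 × 16% = €5,440
  €44,000 × 30% = €13,200
  → €18,640

Alternative floor tax:
  Adjusted income: €78,000 + €17,000 + €20,000 = €115,000
  Less exemption €58,000 → base €57,000
  €57,000 × 28% = €15,960

€18,640 > €15,960, so the regular tax governs.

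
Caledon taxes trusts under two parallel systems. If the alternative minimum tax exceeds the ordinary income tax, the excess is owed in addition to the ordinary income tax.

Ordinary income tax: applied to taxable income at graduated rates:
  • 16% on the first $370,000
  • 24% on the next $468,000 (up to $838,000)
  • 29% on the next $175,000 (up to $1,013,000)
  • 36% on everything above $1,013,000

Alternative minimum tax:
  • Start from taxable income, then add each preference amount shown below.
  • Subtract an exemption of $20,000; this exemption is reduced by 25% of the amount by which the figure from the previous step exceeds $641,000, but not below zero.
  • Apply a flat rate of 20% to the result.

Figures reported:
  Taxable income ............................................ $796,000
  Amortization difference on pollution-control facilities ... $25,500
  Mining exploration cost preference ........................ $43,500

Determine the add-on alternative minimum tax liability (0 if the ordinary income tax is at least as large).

Alternative minimum tax:
  Adjusted income: $796,000 + $25,500 + $43,500 = $865,000
  Exemption: 25% × ($865,000 − $641,000) = $56,000 ≥ $20,000, so the exemption is fully phased out
  Base: $865,000 − $0 = $865,000
  $865,000 × 20% = $173,000

Ordinary income tax:
  $370,000 × 16% = $59,200
  $426,000 × 24% = $102,240
  → $161,440

Excess of alternative minimum tax over ordinary income tax: $173,000 − $161,440 = $11,560.

$11,560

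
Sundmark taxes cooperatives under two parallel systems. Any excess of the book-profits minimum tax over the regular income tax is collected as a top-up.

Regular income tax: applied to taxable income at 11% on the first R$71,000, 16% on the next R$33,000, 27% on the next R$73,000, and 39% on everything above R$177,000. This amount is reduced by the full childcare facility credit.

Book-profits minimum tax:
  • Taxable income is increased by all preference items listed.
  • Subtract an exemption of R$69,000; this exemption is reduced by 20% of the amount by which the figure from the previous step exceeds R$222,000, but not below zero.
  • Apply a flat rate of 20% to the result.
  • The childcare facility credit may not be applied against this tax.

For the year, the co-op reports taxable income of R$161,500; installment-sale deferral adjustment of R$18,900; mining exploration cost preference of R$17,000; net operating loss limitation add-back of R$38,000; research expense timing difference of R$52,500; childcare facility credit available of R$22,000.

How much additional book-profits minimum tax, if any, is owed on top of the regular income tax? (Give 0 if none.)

Regular income tax:
  R$71,000 × 11% = R$7,810
  R$33,000 × 16% = R$5,280
  R$57,500 × 27% = R$15,525
  → R$28,615
  Less childcare facility credit R$22,000 → R$6,615

Book-profits minimum tax:
  Adjusted income: R$161,500 + R$18,900 + R$17,000 + R$38,000 + R$52,500 = R$287,900
  Exemption: R$69,000 − 20% × (R$287,900 − R$222,000) = R$69,000 − R$13,180 = R$55,820
  Base: R$287,900 − R$55,820 = R$232,080
  R$232,080 × 20% = R$46,416

Excess of book-profits minimum tax over regular income tax: R$46,416 − R$6,615 = R$39,801.

R$39,801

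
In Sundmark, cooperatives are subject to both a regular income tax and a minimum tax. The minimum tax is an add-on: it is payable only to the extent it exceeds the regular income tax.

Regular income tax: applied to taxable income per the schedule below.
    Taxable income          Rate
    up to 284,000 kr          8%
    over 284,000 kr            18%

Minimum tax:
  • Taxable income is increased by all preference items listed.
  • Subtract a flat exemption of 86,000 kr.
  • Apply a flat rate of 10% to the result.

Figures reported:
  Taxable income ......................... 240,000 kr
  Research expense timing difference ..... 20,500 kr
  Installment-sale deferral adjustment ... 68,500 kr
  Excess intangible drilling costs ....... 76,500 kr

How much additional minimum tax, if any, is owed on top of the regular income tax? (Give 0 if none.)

12,750 kr

Regular income tax:
  240,000 kr × 8% = 19,200 kr

Minimum tax:
  Adjusted income: 240,000 kr + 20,500 kr + 68,500 kr + 76,500 kr = 405,500 kr
  Less exemption 86,000 kr → base 319,500 kr
  319,500 kr × 10% = 31,950 kr

Excess of minimum tax over regular income tax: 31,950 kr − 19,200 kr = 12,750 kr.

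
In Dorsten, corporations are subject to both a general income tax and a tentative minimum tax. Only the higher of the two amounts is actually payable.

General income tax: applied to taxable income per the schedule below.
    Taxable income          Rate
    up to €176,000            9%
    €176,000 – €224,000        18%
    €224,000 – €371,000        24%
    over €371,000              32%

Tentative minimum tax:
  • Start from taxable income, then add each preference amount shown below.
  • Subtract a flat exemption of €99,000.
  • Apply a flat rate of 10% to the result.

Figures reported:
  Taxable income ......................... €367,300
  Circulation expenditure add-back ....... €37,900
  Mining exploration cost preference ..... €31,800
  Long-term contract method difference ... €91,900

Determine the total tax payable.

€58,872

Tentative minimum tax:
  Adjusted income: €367,300 + €37,900 + €31,800 + €91,900 = €528,900
  Less exemption €99,000 → base €429,900
  €429,900 × 10% = €42,990

General income tax:
  €176,000 × 9% = €15,840
  €48,000 × 18% = €8,640
  €143,300 × 24% = €34,392
  → €58,872

€58,872 > €42,990, so the general income tax governs.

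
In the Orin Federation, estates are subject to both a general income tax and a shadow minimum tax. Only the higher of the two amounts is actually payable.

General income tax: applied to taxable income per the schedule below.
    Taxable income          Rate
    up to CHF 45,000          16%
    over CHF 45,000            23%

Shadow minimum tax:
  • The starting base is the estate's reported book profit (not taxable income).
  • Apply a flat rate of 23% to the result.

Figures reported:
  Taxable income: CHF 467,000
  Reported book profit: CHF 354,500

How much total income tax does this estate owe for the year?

CHF 104,260

Shadow minimum tax:
  Base (reported book profit): CHF 354,500
  CHF 354,500 × 23% = CHF 81,535

General income tax:
  CHF 45,000 × 16% = CHF 7,200
  CHF 422,000 × 23% = CHF 97,060
  → CHF 104,260

CHF 104,260 > CHF 81,535, so the general income tax governs.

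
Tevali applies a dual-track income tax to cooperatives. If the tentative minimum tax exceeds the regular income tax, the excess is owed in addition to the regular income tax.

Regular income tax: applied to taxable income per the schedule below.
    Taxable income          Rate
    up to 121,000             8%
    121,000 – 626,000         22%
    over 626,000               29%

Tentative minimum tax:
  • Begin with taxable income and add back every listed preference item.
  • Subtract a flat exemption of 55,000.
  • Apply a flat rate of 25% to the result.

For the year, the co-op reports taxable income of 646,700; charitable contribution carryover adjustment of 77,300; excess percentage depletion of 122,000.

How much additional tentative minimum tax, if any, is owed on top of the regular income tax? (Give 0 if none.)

Tentative minimum tax:
  Adjusted income: 646,700 + 77,300 + 122,000 = 846,000
  Less exemption 55,000 → base 791,000
  791,000 × 25% = 197,750

Regular income tax:
  121,000 × 8% = 9,680
  505,000 × 22% = 111,100
  20,700 × 29% = 6,003
  → 126,783

Excess of tentative minimum tax over regular income tax: 197,750 − 126,783 = 70,967.

70,967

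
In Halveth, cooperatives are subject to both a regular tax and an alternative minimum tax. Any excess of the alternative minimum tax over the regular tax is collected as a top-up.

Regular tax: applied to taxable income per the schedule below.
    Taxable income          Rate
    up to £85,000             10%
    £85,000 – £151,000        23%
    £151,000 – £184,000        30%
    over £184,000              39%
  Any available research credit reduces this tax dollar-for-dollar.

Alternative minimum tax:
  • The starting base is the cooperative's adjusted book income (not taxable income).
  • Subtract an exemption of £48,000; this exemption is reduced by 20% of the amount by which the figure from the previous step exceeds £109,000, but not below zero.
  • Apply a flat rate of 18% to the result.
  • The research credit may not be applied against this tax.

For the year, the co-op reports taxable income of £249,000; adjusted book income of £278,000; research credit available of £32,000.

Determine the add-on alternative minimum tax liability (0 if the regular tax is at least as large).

Alternative minimum tax:
  Base (adjusted book income): £278,000
  Exemption: £48,000 − 20% × (£278,000 − £109,000) = £48,000 − £33,800 = £14,200
  Base: £278,000 − £14,200 = £263,800
  £263,800 × 18% = £47,484

Regular tax:
  £85,000 × 10% = £8,500
  £66,000 × 23% = £15,180
  £33,000 × 30% = £9,900
  £65,000 × 39% = £25,350
  → £58,930
  Less research credit £32,000 → £26,930

Excess of alternative minimum tax over regular tax: £47,484 − £26,930 = £20,554.

£20,554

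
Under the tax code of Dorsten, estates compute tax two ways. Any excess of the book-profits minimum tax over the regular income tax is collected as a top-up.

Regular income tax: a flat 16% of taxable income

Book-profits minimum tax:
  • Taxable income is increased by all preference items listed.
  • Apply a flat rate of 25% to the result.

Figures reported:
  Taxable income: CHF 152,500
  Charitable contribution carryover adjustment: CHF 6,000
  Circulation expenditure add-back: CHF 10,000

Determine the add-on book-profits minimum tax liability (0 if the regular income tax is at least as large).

Regular income tax:
  CHF 152,500 × 16% = CHF 24,400

Book-profits minimum tax:
  Adjusted income: CHF 152,500 + CHF 6,000 + CHF 10,000 = CHF 168,500
  CHF 168,500 × 25% = CHF 42,125

Excess of book-profits minimum tax over regular income tax: CHF 42,125 − CHF 24,400 = CHF 17,725.

CHF 17,725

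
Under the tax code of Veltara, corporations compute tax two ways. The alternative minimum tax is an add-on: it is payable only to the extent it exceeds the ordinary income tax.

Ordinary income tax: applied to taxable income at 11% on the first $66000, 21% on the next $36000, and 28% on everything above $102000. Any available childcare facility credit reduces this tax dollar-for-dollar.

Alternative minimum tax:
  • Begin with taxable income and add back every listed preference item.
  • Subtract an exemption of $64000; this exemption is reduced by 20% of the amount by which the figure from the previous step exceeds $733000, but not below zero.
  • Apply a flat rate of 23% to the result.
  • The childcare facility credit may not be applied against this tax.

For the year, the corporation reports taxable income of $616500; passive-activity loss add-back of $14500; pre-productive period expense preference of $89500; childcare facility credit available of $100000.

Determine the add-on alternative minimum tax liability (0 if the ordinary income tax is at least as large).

Alternative minimum tax:
  Adjusted income: $616500 + $14500 + $89500 = $720500
  Exemption: $720500 ≤ $733000, so full $64000 applies
  Base: $720500 − $64000 = $656500
  $656500 × 23% = $150995

Ordinary income tax:
  $66000 × 11% = $7260
  $36000 × 21% = $7560
  $514500 × 28% = $144060
  → $158880
  Less childcare facility credit $100000 → $58880

Excess of alternative minimum tax over ordinary income tax: $150995 − $58880 = $92115.

$92115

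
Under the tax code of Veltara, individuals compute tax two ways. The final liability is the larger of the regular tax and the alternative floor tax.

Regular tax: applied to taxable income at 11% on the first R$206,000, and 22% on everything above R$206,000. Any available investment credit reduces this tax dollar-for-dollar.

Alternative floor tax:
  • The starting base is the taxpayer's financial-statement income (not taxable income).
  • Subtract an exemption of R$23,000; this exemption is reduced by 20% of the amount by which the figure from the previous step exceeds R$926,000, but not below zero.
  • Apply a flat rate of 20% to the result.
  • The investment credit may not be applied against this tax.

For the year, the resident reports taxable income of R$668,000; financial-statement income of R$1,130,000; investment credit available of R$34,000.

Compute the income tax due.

Regular tax:
  R$206,000 × 11% = R$22,660
  R$462,000 × 22% = R$101,640
  → R$124,300
  Less investment credit R$34,000 → R$90,300

Alternative floor tax:
  Base (financial-statement income): R$1,130,000
  Exemption: 20% × (R$1,130,000 − R$926,000) = R$40,800 ≥ R$23,000, so the exemption is fully phased out
  Base: R$1,130,000 − R$0 = R$1,130,000
  R$1,130,000 × 20% = R$226,000

R$226,000 > R$90,300, so the alternative floor tax is the binding amount.

R$226,000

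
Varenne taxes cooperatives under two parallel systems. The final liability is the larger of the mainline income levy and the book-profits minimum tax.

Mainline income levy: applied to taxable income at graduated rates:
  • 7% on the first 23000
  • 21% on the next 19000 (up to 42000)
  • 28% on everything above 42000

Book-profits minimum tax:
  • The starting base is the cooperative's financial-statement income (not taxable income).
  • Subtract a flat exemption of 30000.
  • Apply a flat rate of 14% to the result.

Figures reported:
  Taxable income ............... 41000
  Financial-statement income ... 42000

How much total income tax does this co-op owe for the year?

Book-profits minimum tax:
  Base (financial-statement income): 42000
  Less exemption 30000 → base 12000
  12000 × 14% = 1680

Mainline income levy:
  23000 × 7% = 1610
  18000 × 21% = 3780
  → 5390

5390 > 1680, so the mainline income levy governs.

5390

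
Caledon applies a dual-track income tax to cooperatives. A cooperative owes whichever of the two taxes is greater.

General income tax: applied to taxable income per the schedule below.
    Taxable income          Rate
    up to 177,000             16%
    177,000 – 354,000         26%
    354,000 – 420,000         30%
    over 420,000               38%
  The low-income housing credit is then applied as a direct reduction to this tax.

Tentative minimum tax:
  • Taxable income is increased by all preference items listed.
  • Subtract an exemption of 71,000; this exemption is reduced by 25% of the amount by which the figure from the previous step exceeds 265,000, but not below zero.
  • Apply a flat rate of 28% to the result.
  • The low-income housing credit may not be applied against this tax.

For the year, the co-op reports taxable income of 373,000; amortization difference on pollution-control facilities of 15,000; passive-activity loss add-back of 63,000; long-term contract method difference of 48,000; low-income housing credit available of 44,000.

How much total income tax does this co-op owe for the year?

Tentative minimum tax:
  Adjusted income: 373,000 + 15,000 + 63,000 + 48,000 = 499,000
  Exemption: 71,000 − 25% × (499,000 − 265,000) = 71,000 − 58,500 = 12,500
  Base: 499,000 − 12,500 = 486,500
  486,500 × 28% = 136,220

General income tax:
  177,000 × 16% = 28,320
  177,000 × 26% = 46,020
  19,000 × 30% = 5,700
  → 80,040
  Less low-income housing credit 44,000 → 36,040

136,220 > 36,040, so the tentative minimum tax is the binding amount.

136,220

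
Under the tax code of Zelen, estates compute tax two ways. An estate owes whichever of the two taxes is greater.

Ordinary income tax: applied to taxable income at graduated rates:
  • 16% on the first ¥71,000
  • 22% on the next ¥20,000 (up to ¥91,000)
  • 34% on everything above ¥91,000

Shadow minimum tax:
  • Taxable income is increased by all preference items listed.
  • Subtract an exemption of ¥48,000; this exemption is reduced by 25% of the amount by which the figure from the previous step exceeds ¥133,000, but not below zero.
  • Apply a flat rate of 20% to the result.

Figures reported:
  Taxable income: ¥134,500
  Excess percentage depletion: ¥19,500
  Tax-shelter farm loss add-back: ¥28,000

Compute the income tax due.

Shadow minimum tax:
  Adjusted income: ¥134,500 + ¥19,500 + ¥28,000 = ¥182,000
  Exemption: ¥48,000 − 25% × (¥182,000 − ¥133,000) = ¥48,000 − ¥12,250 = ¥35,750
  Base: ¥182,000 − ¥35,750 = ¥146,250
  ¥146,250 × 20% = ¥29,250

Ordinary income tax:
  ¥71,000 × 16% = ¥11,360
  ¥20,000 × 22% = ¥4,400
  ¥43,500 × 34% = ¥14,790
  → ¥30,550

¥30,550 > ¥29,250, so the ordinary income tax governs.

¥30,550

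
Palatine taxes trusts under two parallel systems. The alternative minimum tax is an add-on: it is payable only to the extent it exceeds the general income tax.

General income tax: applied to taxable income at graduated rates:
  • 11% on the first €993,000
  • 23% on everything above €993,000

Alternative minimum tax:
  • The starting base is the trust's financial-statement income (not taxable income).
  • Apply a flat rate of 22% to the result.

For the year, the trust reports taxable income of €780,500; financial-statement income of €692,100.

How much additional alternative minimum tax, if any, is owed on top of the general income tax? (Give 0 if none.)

€66,407

Alternative minimum tax:
  Base (financial-statement income): €692,100
  €692,100 × 22% = €152,262

General income tax:
  €780,500 × 11% = €85,855

Excess of alternative minimum tax over general income tax: €152,262 − €85,855 = €66,407.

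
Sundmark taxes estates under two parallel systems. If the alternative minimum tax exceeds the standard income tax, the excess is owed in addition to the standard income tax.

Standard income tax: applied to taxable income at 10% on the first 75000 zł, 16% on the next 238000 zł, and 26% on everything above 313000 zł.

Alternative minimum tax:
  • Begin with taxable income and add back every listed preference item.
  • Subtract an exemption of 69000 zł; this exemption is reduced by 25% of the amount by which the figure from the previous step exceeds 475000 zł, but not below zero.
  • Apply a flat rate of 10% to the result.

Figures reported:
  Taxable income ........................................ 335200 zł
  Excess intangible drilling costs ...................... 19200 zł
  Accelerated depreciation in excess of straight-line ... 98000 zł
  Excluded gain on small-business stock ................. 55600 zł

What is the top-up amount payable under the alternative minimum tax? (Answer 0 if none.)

0 zł

Alternative minimum tax:
  Adjusted income: 335200 zł + 19200 zł + 98000 zł + 55600 zł = 508000 zł
  Exemption: 69000 zł − 25% × (508000 zł − 475000 zł) = 69000 zł − 8250 zł = 60750 zł
  Base: 508000 zł − 60750 zł = 447250 zł
  447250 zł × 10% = 44725 zł

Standard income tax:
  75000 zł × 10% = 7500 zł
  238000 zł × 16% = 38080 zł
  22200 zł × 26% = 5772 zł
  → 51352 zł

44725 zł ≤ 51352 zł, so no add-on is due.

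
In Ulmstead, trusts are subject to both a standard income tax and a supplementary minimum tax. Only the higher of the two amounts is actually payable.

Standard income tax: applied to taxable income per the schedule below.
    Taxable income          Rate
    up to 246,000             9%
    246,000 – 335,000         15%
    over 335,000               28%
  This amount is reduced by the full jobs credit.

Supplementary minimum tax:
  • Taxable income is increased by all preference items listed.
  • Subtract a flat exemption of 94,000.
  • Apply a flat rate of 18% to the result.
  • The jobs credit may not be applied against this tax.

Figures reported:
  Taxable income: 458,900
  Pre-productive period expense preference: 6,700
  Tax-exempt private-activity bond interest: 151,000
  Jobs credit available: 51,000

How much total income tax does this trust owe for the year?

94,068

Standard income tax:
  246,000 × 9% = 22,140
  89,000 × 15% = 13,350
  123,900 × 28% = 34,692
  → 70,182
  Less jobs credit 51,000 → 19,182

Supplementary minimum tax:
  Adjusted income: 458,900 + 6,700 + 151,000 = 616,600
  Less exemption 94,000 → base 522,600
  522,600 × 18% = 94,068

94,068 > 19,182, so the supplementary minimum tax is the binding amount.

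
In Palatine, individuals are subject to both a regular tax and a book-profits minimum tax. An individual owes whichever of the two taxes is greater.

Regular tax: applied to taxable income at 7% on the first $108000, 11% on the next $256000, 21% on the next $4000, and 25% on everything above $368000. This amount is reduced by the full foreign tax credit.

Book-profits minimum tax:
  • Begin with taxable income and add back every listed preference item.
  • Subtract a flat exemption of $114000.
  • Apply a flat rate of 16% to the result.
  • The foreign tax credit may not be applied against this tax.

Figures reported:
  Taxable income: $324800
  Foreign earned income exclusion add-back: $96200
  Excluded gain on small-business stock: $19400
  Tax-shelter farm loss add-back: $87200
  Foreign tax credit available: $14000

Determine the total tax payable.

Book-profits minimum tax:
  Adjusted income: $324800 + $96200 + $19400 + $87200 = $527600
  Less exemption $114000 → base $413600
  $413600 × 16% = $66176

Regular tax:
  $108000 × 7% = $7560
  $216800 × 11% = $23848
  → $31408
  Less foreign tax credit $14000 → $17408

$66176 > $17408, so the book-profits minimum tax is the binding amount.

$66176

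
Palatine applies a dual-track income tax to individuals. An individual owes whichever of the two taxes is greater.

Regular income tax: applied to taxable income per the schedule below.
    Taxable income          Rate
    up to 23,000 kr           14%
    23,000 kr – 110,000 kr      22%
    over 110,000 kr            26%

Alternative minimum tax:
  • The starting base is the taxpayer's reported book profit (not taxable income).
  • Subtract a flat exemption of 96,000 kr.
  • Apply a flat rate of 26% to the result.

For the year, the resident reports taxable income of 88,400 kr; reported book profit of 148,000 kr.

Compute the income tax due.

Alternative minimum tax:
  Base (reported book profit): 148,000 kr
  Less exemption 96,000 kr → base 52,000 kr
  52,000 kr × 26% = 13,520 kr

Regular income tax:
  23,000 kr × 14% = 3,220 kr
  65,400 kr × 22% = 14,388 kr
  → 17,608 kr

17,608 kr > 13,520 kr, so the regular income tax governs.

17,608 kr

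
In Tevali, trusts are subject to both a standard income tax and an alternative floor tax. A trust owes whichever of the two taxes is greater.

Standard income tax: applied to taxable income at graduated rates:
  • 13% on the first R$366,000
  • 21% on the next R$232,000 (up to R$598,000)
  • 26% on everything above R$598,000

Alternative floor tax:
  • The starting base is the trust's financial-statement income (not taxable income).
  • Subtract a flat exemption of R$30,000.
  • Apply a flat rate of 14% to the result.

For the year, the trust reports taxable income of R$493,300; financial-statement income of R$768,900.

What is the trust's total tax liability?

R$103,446

Alternative floor tax:
  Base (financial-statement income): R$768,900
  Less exemption R$30,000 → base R$738,900
  R$738,900 × 14% = R$103,446

Standard income tax:
  R$366,000 × 13% = R$47,580
  R$127,300 × 21% = R$26,733
  → R$74,313

R$103,446 > R$74,313, so the alternative floor tax is the binding amount.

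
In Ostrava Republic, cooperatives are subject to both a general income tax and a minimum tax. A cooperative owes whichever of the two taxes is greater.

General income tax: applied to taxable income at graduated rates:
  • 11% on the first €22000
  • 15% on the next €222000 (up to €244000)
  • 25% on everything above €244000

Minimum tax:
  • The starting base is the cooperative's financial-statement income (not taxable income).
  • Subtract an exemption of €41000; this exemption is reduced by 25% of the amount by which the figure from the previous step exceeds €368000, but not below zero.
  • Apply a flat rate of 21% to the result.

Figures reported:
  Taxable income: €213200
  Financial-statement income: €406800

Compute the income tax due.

€78855

General income tax:
  €22000 × 11% = €2420
  €191200 × 15% = €28680
  → €31100

Minimum tax:
  Base (financial-statement income): €406800
  Exemption: €41000 − 25% × (€406800 − €368000) = €41000 − €9700 = €31300
  Base: €406800 − €31300 = €375500
  €375500 × 21% = €78855

€78855 > €31100, so the minimum tax is the binding amount.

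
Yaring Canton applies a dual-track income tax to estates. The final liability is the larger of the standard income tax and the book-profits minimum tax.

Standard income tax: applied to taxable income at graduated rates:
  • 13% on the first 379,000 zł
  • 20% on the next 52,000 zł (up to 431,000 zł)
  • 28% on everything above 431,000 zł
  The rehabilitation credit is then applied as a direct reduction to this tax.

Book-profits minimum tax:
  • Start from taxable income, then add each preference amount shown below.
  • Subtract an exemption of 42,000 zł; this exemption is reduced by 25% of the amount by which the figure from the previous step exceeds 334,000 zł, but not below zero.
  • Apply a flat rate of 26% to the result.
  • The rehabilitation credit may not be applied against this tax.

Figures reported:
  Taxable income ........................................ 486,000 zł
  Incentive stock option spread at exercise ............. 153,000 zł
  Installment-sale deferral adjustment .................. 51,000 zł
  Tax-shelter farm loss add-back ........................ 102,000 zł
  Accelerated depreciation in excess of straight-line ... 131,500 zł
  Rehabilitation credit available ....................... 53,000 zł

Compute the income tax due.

Book-profits minimum tax:
  Adjusted income: 486,000 zł + 153,000 zł + 51,000 zł + 102,000 zł + 131,500 zł = 923,500 zł
  Exemption: 25% × (923,500 zł − 334,000 zł) = 147,375 zł ≥ 42,000 zł, so the exemption is fully phased out
  Base: 923,500 zł − 0 zł = 923,500 zł
  923,500 zł × 26% = 240,110 zł

Standard income tax:
  379,000 zł × 13% = 49,270 zł
  52,000 zł × 20% = 10,400 zł
  55,000 zł × 28% = 15,400 zł
  → 75,070 zł
  Less rehabilitation credit 53,000 zł → 22,070 zł

240,110 zł > 22,070 zł, so the book-profits minimum tax is the binding amount.

240,110 zł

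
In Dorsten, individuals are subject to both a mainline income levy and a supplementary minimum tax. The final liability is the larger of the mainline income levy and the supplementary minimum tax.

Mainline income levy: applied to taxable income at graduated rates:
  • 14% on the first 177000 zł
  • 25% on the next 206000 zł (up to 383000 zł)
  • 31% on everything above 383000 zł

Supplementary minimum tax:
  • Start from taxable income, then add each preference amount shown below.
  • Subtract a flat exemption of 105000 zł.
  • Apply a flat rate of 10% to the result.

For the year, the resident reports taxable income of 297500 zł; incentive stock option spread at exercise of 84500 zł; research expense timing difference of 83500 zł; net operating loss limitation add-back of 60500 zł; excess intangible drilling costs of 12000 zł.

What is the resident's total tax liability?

54905 zł

Mainline income levy:
  177000 zł × 14% = 24780 zł
  120500 zł × 25% = 30125 zł
  → 54905 zł

Supplementary minimum tax:
  Adjusted income: 297500 zł + 84500 zł + 83500 zł + 60500 zł + 12000 zł = 538000 zł
  Less exemption 105000 zł → base 433000 zł
  433000 zł × 10% = 43300 zł

54905 zł > 43300 zł, so the mainline income levy governs.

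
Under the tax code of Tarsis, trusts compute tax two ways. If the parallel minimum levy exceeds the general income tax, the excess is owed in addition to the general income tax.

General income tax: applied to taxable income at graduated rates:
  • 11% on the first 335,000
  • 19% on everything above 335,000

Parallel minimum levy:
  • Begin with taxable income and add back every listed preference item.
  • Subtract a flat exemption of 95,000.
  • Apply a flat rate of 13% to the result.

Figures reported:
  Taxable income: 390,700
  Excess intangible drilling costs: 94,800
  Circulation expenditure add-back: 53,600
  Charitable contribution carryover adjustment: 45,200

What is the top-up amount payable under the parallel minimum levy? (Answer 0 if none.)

16,176

Parallel minimum levy:
  Adjusted income: 390,700 + 94,800 + 53,600 + 45,200 = 584,300
  Less exemption 95,000 → base 489,300
  489,300 × 13% = 63,609

General income tax:
  335,000 × 11% = 36,850
  55,700 × 19% = 10,583
  → 47,433

Excess of parallel minimum levy over general income tax: 63,609 − 47,433 = 16,176.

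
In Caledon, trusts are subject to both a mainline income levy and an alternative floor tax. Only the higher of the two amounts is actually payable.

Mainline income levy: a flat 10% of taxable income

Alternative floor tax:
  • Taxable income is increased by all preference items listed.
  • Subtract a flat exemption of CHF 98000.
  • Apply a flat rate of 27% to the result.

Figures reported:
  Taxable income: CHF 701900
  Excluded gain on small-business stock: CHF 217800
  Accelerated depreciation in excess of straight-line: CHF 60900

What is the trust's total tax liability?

Alternative floor tax:
  Adjusted income: CHF 701900 + CHF 217800 + CHF 60900 = CHF 980600
  Less exemption CHF 98000 → base CHF 882600
  CHF 882600 × 27% = CHF 238302

Mainline income levy:
  CHF 701900 × 10% = CHF 70190

CHF 238302 > CHF 70190, so the alternative floor tax is the binding amount.

CHF 238302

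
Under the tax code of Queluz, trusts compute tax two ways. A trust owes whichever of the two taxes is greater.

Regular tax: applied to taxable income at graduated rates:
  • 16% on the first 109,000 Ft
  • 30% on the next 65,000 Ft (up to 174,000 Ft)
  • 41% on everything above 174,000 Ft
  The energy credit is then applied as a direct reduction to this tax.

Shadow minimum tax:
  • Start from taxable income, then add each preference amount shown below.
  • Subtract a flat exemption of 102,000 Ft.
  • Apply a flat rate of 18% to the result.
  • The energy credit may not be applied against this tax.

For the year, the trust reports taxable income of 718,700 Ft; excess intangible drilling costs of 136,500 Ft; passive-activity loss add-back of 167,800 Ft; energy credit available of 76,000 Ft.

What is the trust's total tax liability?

184,267 Ft

Shadow minimum tax:
  Adjusted income: 718,700 Ft + 136,500 Ft + 167,800 Ft = 1,023,000 Ft
  Less exemption 102,000 Ft → base 921,000 Ft
  921,000 Ft × 18% = 165,780 Ft

Regular tax:
  109,000 Ft × 16% = 17,440 Ft
  65,000 Ft × 30% = 19,500 Ft
  544,700 Ft × 41% = 223,327 Ft
  → 260,267 Ft
  Less energy credit 76,000 Ft → 184,267 Ft

184,267 Ft > 165,780 Ft, so the regular tax governs.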